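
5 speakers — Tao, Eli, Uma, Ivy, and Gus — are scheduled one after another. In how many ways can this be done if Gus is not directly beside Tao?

Of the 5! = 120 arrangements, those with Gus and Tao adjacent number 2 × 4! = 48 (treat the pair as a block with 2 internal orders).
So 120 − 48 = 72 arrangements keep them apart.

72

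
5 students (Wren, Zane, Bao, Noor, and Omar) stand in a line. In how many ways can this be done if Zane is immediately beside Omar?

48

Treat {Zane, Omar} as a single unit. There are 4 units to order, and the pair itself can be ordered 2 ways.
So the count is 2·(4)! = 48.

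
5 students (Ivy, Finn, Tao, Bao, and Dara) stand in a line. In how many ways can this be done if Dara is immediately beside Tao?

Treat {Dara, Tao} as a single unit. There are 4 units to order, and the pair itself can be ordered 2 ways.
That gives 2 × 4! = 2 × 24 = 48.

48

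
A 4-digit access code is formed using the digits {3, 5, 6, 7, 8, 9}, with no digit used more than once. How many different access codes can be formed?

With no repetition, fill the 4 digits in order: 6 choices, then 5, down to 3.
6 × 5 × 4 × 3 = 360.

360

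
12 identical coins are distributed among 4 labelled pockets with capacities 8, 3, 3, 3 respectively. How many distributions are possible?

44

Without the upper bounds there are C(15,3) = 455 ways to split 12 among 4 pockets.
Subtract solutions that violate a single cap (substitute x_i' = x_i − (cap_i+1)): x_1 ≥ 9 gives C(6,3) = 20; x_2 ≥ 4 gives C(11,3) = 165; x_3 ≥ 4 gives C(11,3) = 165; x_4 ≥ 4 gives C(11,3) = 165. Together 515.
Add back pairs where two caps are both exceeded: 0 + 0 + 0 + 35 + 35 + 35 = 105.
Subtract triples: 0 + 0 + 0 + 1 = 1.
By inclusion–exclusion the count is 455 − 515 + 105 − 1 = 44.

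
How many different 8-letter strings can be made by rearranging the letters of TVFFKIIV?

5040

TVFFKIIV has 8 letters with F appearing twice, I appearing twice, and V appearing twice.
The number of distinct arrangements is 8!/(2!·2!·2!) = 40320/8 = 5040.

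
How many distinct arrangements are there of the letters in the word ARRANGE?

1260

ARRANGE has 7 letters with A appearing twice and R appearing twice.
The number of distinct arrangements is 7!/(2!·2!) = 5040/4 = 1260.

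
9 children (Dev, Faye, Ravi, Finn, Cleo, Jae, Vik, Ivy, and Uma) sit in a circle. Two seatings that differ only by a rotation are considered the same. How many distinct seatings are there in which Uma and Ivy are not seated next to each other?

All circular seatings of 9 people number (8)! = 40320.
Those with Uma next to Ivy: fuse the pair into one unit and seat 8 units around a circle — 2·(7)! = 10080.
Subtracting, 40320 − 10080 = 30240.

30240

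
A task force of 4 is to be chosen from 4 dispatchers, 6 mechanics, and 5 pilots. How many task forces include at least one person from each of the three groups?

720

With no constraint there are C(15,4) = 1365 possible selections.
Selections missing a whole group: no dispatchers → C(11,4) = 330; no mechanics → C(9,4) = 126; no pilots → C(10,4) = 210.
Add back selections omitting two groups (i.e. drawn from a single group): C(4,4) + C(6,4) + C(5,4) = 21.
By inclusion–exclusion: 1365 − 666 + 21 = 720.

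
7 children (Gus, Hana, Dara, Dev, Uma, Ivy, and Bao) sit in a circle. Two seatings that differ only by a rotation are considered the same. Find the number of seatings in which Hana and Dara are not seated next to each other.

All circular seatings of 7 people number (6)! = 720.
Those with Hana next to Dara: fuse the pair into one unit and seat 6 units around a circle — 2·(5)! = 240.
Subtracting, 720 − 240 = 480.

480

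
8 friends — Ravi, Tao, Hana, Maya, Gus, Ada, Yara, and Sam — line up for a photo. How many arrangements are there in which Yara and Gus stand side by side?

Treat {Yara, Gus} as a single unit. There are 7 units to order, and the pair itself can be ordered 2 ways.
That gives 2 × 7! = 2 × 5040 = 10080.

10080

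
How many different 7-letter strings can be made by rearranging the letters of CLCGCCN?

CLCGCCN has 7 letters with C appearing 4 times.
So there are 7! / (4!) = 210 distinguishable arrangements.

210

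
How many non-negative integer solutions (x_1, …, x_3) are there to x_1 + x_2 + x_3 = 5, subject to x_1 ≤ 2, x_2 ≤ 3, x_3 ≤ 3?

9

Ignoring the caps, the number of non-negative solutions to x_1+…+x_3 = 5 is C(7,2) = 21.
Subtract solutions that violate a single cap (substitute x_i' = x_i − (cap_i+1)): x_1 ≥ 3 gives C(4,2) = 6; x_2 ≥ 4 gives C(3,2) = 3; x_3 ≥ 4 gives C(3,2) = 3. Together 12.
No two caps can be exceeded simultaneously, so the pair terms are all 0.
By inclusion–exclusion the count is 21 − 12 + 0 = 9.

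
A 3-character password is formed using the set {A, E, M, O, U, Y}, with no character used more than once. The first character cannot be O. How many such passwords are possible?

100

The first character has 6−1 = 5 choices (anything except O).
The remaining 2 characters are filled from the other 5 symbols without repetition: 5 × 4 = 20.
Total: 5 × 20 = 100.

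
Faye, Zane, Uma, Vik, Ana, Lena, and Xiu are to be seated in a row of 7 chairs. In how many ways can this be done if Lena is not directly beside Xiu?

Of the 7! = 5040 arrangements, those with Lena and Xiu adjacent number 2 × 6! = 1440 (treat the pair as a block with 2 internal orders).
Complementary counting: 5040 − 1440 = 3600.

3600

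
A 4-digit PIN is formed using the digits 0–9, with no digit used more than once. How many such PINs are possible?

5040

Choose and order 4 of the 10 symbols: the first digit has 10 options, the next 9, then 8, 7.
That product is 10 × 9 × 8 × 7 = 5040.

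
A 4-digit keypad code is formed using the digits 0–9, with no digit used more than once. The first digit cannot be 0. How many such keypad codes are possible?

The first digit has 10−1 = 9 choices (anything except 0).
The remaining 3 digits are filled from the other 9 symbols without repetition: 9 × 8 × 7 = 504.
Total: 9 × 504 = 4536.

4536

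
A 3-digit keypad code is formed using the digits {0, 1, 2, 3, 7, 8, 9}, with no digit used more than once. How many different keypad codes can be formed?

With no repetition, fill the 3 digits in order: 7 choices, then 6, down to 5.
7 × 6 × 5 = 210.

210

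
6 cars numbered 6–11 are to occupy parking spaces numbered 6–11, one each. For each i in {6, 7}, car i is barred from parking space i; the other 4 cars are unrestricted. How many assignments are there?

504

Let Aᵢ (for i ∈ {6, 7}) be the placements that put car i in its forbidden parking space. Any j of these fix j positions, leaving (6−j)! ways to fill the rest, and there are C(2,j) ways to pick which j.
By inclusion–exclusion, the number of valid placements is Σ_{j=0}^{2} (−1)^j C(2,j)·(6−j)!.
Computing: 720 − 240 + 24 = 504.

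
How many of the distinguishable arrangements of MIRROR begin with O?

Fix O in the first position and arrange the remaining 5 letters.
Those 5 letters have R appearing 3 times, giving (5)!/(3!) = 20.

20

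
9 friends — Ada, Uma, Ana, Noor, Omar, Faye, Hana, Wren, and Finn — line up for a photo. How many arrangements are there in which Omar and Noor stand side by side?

Glue Omar and Noor into one block (2 internal orders), leaving 8 units to arrange in a row.
So the count is 2·(8)! = 80640.

80640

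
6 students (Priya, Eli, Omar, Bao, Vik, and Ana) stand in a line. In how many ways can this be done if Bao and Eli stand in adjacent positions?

Place the 4 others and the Bao-Eli pair as 5 objects in a line; the pair has 2 internal arrangements.
So the count is 2·(5)! = 240.

240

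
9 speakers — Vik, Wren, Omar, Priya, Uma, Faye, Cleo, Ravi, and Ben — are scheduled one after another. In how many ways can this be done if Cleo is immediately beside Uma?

Place the 7 others and the Cleo-Uma pair as 8 objects in a line; the pair has 2 internal arrangements.
So the count is 2·(8)! = 80640.

80640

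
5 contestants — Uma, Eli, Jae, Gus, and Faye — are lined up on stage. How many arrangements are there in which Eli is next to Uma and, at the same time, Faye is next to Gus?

24

Treat {Eli,Uma} as one block (2 orders) and {Faye,Gus} as another (2 orders).
That leaves 3 units to arrange: 2 × 2 × 3! = 4 × 6 = 24.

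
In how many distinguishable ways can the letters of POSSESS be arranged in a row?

210

The 7 letters of POSSESS have repeats: S appearing 4 times.
So there are 7! / (4!) = 210 distinguishable arrangements.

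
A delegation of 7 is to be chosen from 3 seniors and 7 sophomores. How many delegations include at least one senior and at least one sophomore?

Total 7-person selections from all 10: C(10,7) = 120.
Selections missing a whole group: no seniors → C(7,7) = 1; no sophomores → C(3,7) = 0.
Both groups omitted at once is impossible, so 120 − 1 = 119.

119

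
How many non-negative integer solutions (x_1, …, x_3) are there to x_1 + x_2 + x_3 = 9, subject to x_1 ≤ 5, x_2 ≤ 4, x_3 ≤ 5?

20

Ignoring the caps, the number of non-negative solutions to x_1+…+x_3 = 9 is C(11,2) = 55.
Subtract solutions that violate a single cap (substitute x_i' = x_i − (cap_i+1)): x_1 ≥ 6 gives C(5,2) = 10; x_2 ≥ 5 gives C(6,2) = 15; x_3 ≥ 6 gives C(5,2) = 10. Together 35.
No two caps can be exceeded simultaneously, so the pair terms are all 0.
By inclusion–exclusion the count is 55 − 35 + 0 = 20.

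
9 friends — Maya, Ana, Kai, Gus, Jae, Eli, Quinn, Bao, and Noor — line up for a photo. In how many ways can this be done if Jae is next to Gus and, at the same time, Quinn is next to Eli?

Treat {Jae,Gus} as one block (2 orders) and {Quinn,Eli} as another (2 orders).
That leaves 7 units to arrange: 2 × 2 × 7! = 4 × 5040 = 20160.

20160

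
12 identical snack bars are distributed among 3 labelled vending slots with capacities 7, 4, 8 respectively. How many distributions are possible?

30

Ignoring the caps, the number of non-negative solutions to x_1+…+x_3 = 12 is C(14,2) = 91.
Subtract solutions that violate a single cap (substitute x_i' = x_i − (cap_i+1)): x_1 ≥ 8 gives C(6,2) = 15; x_2 ≥ 5 gives C(9,2) = 36; x_3 ≥ 9 gives C(5,2) = 10. Together 61.
No two caps can be exceeded simultaneously, so the pair terms are all 0.
By inclusion–exclusion the count is 91 − 61 + 0 = 30.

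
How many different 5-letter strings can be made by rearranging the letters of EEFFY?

Letter multiplicities in EEFFY: E×2, F×2, Y×1.
The number of distinct arrangements is 5!/(2!·2!) = 120/4 = 30.

30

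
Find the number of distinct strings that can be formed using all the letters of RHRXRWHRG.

The 9 letters of RHRXRWHRG have repeats: H appearing twice and R appearing 4 times.
Dividing 9! = 362880 by 4!·2! = 48 for the repeated letters gives 7560.

7560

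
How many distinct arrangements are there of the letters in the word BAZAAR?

120

The 6 letters of BAZAAR have repeats: A appearing 3 times.
So there are 6! / (3!) = 120 distinguishable arrangements.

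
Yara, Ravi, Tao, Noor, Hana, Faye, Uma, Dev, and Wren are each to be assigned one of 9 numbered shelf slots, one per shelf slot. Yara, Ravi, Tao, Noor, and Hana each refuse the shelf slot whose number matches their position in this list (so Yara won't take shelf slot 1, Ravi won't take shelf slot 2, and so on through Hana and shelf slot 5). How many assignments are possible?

205056

Let Aᵢ (for 1 ≤ i ≤ 5) be the placements that put person i in their forbidden shelf slot. Any j of these fix j positions, leaving (9−j)! ways to fill the rest, and there are C(5,j) ways to pick which j.
By inclusion–exclusion, the number of valid placements is Σ_{j=0}^{5} (−1)^j C(5,j)·(9−j)!.
Computing: 362880 − 201600 + 50400 − 7200 + 600 − 24 = 205056.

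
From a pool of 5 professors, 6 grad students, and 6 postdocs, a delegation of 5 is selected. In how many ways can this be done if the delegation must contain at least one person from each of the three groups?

4485

Total 5-person selections from all 17: C(17,5) = 6188.
Subtract selections that omit an entire group: no professors → C(12,5) = 792; no grad students → C(11,5) = 462; no postdocs → C(11,5) = 462.
Add back selections omitting two groups (i.e. drawn from a single group): C(5,5) + C(6,5) + C(6,5) = 13.
By inclusion–exclusion: 6188 − 1716 + 13 = 4485.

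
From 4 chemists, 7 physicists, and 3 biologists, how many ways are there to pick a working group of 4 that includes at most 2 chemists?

960

Split by how many chemists are chosen (0 through 2).
Sum: C(4,0)·C(10,4) + C(4,1)·C(10,3) + C(4,2)·C(10,2) = 210 + 480 + 270 = 960.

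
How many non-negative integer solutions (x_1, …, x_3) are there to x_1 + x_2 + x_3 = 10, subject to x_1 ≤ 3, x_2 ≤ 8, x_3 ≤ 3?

13

By stars and bars, unrestricted non-negative solutions to x_1+…+x_3 = 10 number C(10+2,2) = 66.
Subtract solutions that violate a single cap (substitute x_i' = x_i − (cap_i+1)): x_1 ≥ 4 gives C(8,2) = 28; x_2 ≥ 9 gives C(3,2) = 3; x_3 ≥ 4 gives C(8,2) = 28. Together 59.
Add back pairs where two caps are both exceeded: 0 + 6 + 0 = 6.
By inclusion–exclusion the count is 66 − 59 + 6 = 13.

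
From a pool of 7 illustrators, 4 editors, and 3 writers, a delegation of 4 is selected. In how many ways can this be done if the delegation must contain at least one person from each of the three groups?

462

Unrestricted: C(14,4) = 1001 ways to pick any 4 of the 14.
Selections missing a whole group: no illustrators → C(7,4) = 35; no editors → C(10,4) = 210; no writers → C(11,4) = 330.
Add back selections omitting two groups (i.e. drawn from a single group): C(7,4) + C(4,4) + C(3,4) = 36.
By inclusion–exclusion: 1001 − 575 + 36 = 462.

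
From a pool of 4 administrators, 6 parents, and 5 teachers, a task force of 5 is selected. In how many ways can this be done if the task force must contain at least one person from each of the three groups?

2170

Unrestricted: C(15,5) = 3003 ways to pick any 5 of the 15.
Subtract selections that omit an entire group: no administrators → C(11,5) = 462; no parents → C(9,5) = 126; no teachers → C(10,5) = 252.
Add back selections omitting two groups (i.e. drawn from a single group): C(4,5) + C(6,5) + C(5,5) = 7.
By inclusion–exclusion: 3003 − 840 + 7 = 2170.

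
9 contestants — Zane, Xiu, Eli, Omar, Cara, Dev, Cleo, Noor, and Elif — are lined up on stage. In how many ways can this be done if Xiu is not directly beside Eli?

Of the 9! = 362880 arrangements, those with Xiu and Eli adjacent number 2 × 8! = 80640 (treat the pair as a block with 2 internal orders).
Complementary counting: 362880 − 80640 = 282240.

282240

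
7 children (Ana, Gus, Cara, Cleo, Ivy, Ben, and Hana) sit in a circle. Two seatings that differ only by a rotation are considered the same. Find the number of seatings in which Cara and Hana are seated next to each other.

Glue Cara and Hana into a block (2 internal orders). Seating 6 units around a circle gives (5)! arrangements.
So 2 × (5)! = 2 × 120 = 240.

240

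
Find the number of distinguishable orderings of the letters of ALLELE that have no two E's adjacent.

There are 6!/(3!·2!) = 60 arrangements of ALLELE in total.
If the two E's are adjacent, glue them into one block, leaving 5 items to arrange: (5)!/(3!) = 20 ways.
Hence 60 − 20 = 40.

40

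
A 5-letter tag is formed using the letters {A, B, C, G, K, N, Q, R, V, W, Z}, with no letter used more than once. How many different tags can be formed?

With no repetition, fill the 5 letters in order: 11 choices, then 10, down to 7.
11 × 10 × 9 × 8 × 7 = 55440.

55440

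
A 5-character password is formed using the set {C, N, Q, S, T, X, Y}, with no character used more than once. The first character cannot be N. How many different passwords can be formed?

2160

The first character has 7−1 = 6 choices (anything except N).
The remaining 4 characters are filled from the other 6 symbols without repetition: 6 × 5 × 4 × 3 = 360.
Total: 6 × 360 = 2160.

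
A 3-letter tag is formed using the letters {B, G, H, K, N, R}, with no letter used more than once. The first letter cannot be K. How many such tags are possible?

100

The first letter has 6−1 = 5 choices (anything except K).
The remaining 2 letters are filled from the other 5 symbols without repetition: 5 × 4 = 20.
Total: 5 × 20 = 100.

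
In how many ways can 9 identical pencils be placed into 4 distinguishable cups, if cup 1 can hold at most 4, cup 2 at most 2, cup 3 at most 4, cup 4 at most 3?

30

By stars and bars, unrestricted non-negative solutions to x_1+…+x_4 = 9 number C(9+3,3) = 220.
Subtract solutions that violate a single cap (substitute x_i' = x_i − (cap_i+1)): x_1 ≥ 5 gives C(7,3) = 35; x_2 ≥ 3 gives C(9,3) = 84; x_3 ≥ 5 gives C(7,3) = 35; x_4 ≥ 4 gives C(8,3) = 56. Together 210.
Add back pairs where two caps are both exceeded: 4 + 0 + 1 + 4 + 10 + 1 = 20.
By inclusion–exclusion the count is 220 − 210 + 20 = 30.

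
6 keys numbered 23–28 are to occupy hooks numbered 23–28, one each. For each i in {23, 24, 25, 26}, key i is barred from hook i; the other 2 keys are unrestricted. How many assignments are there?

Let Aᵢ (for 23 ≤ i ≤ 26) be the placements that put key i in its forbidden hook. Any j of these fix j positions, leaving (6−j)! ways to fill the rest, and there are C(4,j) ways to pick which j.
By inclusion–exclusion, the number of valid placements is Σ_{j=0}^{4} (−1)^j C(4,j)·(6−j)!.
Computing: 720 − 480 + 144 − 24 + 2 = 362.

362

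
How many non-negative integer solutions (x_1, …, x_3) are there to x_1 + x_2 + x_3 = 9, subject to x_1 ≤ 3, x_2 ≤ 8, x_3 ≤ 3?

15

Ignoring the caps, the number of non-negative solutions to x_1+…+x_3 = 9 is C(11,2) = 55.
Subtract solutions that violate a single cap (substitute x_i' = x_i − (cap_i+1)): x_1 ≥ 4 gives C(7,2) = 21; x_2 ≥ 9 gives C(2,2) = 1; x_3 ≥ 4 gives C(7,2) = 21. Together 43.
Add back pairs where two caps are both exceeded: 0 + 3 + 0 = 3.
By inclusion–exclusion the count is 55 − 43 + 3 = 15.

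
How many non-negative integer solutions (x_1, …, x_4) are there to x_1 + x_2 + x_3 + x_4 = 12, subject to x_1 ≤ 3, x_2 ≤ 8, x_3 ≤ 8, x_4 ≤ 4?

150

Without the upper bounds there are C(15,3) = 455 ways to split 12 among 4 variables.
Subtract solutions that violate a single cap (substitute x_i' = x_i − (cap_i+1)): x_1 ≥ 4 gives C(11,3) = 165; x_2 ≥ 9 gives C(6,3) = 20; x_3 ≥ 9 gives C(6,3) = 20; x_4 ≥ 5 gives C(10,3) = 120. Together 325.
Add back pairs where two caps are both exceeded: 0 + 0 + 20 + 0 + 0 + 0 = 20.
By inclusion–exclusion the count is 455 − 325 + 20 = 150.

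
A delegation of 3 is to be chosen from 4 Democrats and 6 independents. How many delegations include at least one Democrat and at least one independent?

With no constraint there are C(10,3) = 120 possible selections.
Subtract selections that omit an entire group: no Democrats → C(6,3) = 20; no independents → C(4,3) = 4.
Both groups omitted at once is impossible, so 120 − 24 = 96.

96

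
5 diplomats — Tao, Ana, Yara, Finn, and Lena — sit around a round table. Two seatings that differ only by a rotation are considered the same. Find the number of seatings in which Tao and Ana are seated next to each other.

Treat {Tao, Ana} as one unit (2 internal orders) and seat the resulting 4 units around the table: (3)! circular arrangements.
So 2 × (3)! = 2 × 6 = 12.

12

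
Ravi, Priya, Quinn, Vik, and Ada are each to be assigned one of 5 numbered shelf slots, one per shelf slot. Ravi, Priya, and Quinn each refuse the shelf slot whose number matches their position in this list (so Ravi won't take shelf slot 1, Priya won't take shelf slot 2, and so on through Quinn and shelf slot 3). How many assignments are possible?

Let Aᵢ (for i ∈ {1, 2, 3}) be the placements that put person i in their forbidden shelf slot. Any j of these fix j positions, leaving (5−j)! ways to fill the rest, and there are C(3,j) ways to pick which j.
By inclusion–exclusion, the number of valid placements is Σ_{j=0}^{3} (−1)^j C(3,j)·(5−j)!.
Computing: 120 − 72 + 18 − 2 = 64.

64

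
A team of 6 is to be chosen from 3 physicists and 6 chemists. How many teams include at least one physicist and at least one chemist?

Total 6-person selections from all 9: C(9,6) = 84.
Selections missing a whole group: no physicists → C(6,6) = 1; no chemists → C(3,6) = 0.
Both groups omitted at once is impossible, so 84 − 1 = 83.

83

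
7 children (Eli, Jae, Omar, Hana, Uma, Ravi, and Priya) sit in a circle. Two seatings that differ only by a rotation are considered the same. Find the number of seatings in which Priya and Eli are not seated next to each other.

Without the restriction there are (6)! = 720 seatings.
Those with Priya next to Eli: fuse the pair into one unit and seat 6 units around a circle — 2·(5)! = 240.
Subtracting, 720 − 240 = 480.

480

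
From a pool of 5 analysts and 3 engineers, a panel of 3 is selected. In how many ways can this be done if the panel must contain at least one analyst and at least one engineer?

Unrestricted: C(8,3) = 56 ways to pick any 3 of the 8.
Subtract selections that omit an entire group: no analysts → C(3,3) = 1; no engineers → C(5,3) = 10.
Both groups omitted at once is impossible, so 56 − 11 = 45.

45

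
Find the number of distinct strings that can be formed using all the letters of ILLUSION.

10080

ILLUSION has 8 letters with I appearing twice and L appearing twice.
Dividing 8! = 40320 by 2!·2! = 4 for the repeated letters gives 10080.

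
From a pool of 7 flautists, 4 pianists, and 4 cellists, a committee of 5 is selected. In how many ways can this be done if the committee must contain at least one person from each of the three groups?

2044

With no constraint there are C(15,5) = 3003 possible selections.
Subtract selections that omit an entire group: no flautists → C(8,5) = 56; no pianists → C(11,5) = 462; no cellists → C(11,5) = 462.
Add back selections omitting two groups (i.e. drawn from a single group): C(7,5) + C(4,5) + C(4,5) = 21.
By inclusion–exclusion: 3003 − 980 + 21 = 2044.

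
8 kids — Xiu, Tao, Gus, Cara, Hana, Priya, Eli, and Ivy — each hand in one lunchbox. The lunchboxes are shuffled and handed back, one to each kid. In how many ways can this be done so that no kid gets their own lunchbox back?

14833

Count assignments avoiding every fixed point. For any j of the 8 kids fixed to their own lunchbox, the other 8−j can be arranged in (8−j)! ways.
By inclusion–exclusion this is Σ_{j=0}^{8} (−1)^j C(8,j)·(8−j)!.
Computing: 40320 − 40320 + 20160 − 6720 + 1680 − 336 + 56 − 8 + 1 = 14833.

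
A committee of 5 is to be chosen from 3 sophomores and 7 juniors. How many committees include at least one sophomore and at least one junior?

Unrestricted: C(10,5) = 252 ways to pick any 5 of the 10.
Subtract selections that omit an entire group: no sophomores → C(7,5) = 21; no juniors → C(3,5) = 0.
Both groups omitted at once is impossible, so 252 − 21 = 231.

231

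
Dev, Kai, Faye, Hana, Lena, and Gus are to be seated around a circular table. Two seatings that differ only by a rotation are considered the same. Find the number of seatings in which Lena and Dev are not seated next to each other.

All circular seatings of 6 people number (5)! = 120.
Seatings with Lena beside Dev: treat them as a block with 2 internal orders, giving 2 × (4)! = 48.
Subtracting, 120 − 48 = 72.

72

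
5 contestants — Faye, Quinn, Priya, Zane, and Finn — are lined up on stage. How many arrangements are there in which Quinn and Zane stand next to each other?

Place the 3 others and the Quinn-Zane pair as 4 objects in a line; the pair has 2 internal arrangements.
That gives 2 × 4! = 2 × 24 = 48.

48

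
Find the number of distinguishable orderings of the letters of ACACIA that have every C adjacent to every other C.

20

Treat the 2 copies of C as a single block. The multiset to arrange is then {CC, A, A, A, I}, 5 items in all.
That gives (5)!/(3!) = 20 arrangements.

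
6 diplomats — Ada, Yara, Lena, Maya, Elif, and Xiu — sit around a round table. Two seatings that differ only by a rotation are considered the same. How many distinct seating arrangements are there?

120

Around a circle, 6 distinct people have 6!/6 = (5)! = 120 rotationally distinct seatings.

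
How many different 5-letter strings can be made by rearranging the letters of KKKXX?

10

The 5 letters of KKKXX have repeats: K appearing 3 times and X appearing twice.
So there are 5! / (3!·2!) = 10 distinguishable arrangements.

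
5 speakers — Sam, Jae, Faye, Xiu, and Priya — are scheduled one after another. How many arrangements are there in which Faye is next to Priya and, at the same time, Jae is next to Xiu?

Treat {Faye,Priya} as one block (2 orders) and {Jae,Xiu} as another (2 orders).
That leaves 3 units to arrange: 2 × 2 × 3! = 4 × 6 = 24.

24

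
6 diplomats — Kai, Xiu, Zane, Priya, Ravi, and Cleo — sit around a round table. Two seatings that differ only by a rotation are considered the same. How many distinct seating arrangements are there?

Seat Kai anywhere (absorbing the rotational symmetry), then permute the other 5: (5)! = 120.

120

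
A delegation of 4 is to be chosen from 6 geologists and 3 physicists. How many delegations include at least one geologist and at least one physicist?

111

With no constraint there are C(9,4) = 126 possible selections.
Subtract selections that omit an entire group: no geologists → C(3,4) = 0; no physicists → C(6,4) = 15.
Both groups omitted at once is impossible, so 126 − 15 = 111.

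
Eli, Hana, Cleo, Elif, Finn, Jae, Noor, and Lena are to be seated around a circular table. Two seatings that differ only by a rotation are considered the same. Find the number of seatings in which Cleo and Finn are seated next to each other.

1440

Glue Cleo and Finn into a block (2 internal orders). Seating 7 units around a circle gives (6)! arrangements.
So 2 × (6)! = 2 × 720 = 1440.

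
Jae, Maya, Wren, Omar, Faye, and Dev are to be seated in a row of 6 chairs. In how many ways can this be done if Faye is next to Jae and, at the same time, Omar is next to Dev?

96

Treat {Faye,Jae} as one block (2 orders) and {Omar,Dev} as another (2 orders).
That leaves 4 units to arrange: 2 × 2 × 4! = 4 × 24 = 96.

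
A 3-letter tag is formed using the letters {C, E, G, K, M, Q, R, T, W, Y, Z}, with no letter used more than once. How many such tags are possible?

990

Choose and order 3 of the 11 symbols: the first letter has 11 options, the next 10, then 9.
That product is 11 × 10 × 9 = 990.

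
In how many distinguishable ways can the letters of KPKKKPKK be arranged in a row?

KPKKKPKK has 8 letters with K appearing 6 times and P appearing twice.
So there are 8! / (6!·2!) = 28 distinguishable arrangements.

28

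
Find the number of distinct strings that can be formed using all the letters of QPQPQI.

QPQPQI has 6 letters with P appearing twice and Q appearing 3 times.
Dividing 6! = 720 by 3!·2! = 12 for the repeated letters gives 60.

60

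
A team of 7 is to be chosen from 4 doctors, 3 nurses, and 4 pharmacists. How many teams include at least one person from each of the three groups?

Total 7-person selections from all 11: C(11,7) = 330.
Selections missing a whole group: no doctors → C(7,7) = 1; no nurses → C(8,7) = 8; no pharmacists → C(7,7) = 1.
Add back selections omitting two groups (i.e. drawn from a single group): C(4,7) + C(3,7) + C(4,7) = 0.
By inclusion–exclusion: 330 − 10 + 0 = 320.

320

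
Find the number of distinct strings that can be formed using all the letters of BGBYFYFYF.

5040

Letter multiplicities in BGBYFYFYF: B×2, F×3, G×1, Y×3.
The number of distinct arrangements is 9!/(3!·3!·2!) = 362880/72 = 5040.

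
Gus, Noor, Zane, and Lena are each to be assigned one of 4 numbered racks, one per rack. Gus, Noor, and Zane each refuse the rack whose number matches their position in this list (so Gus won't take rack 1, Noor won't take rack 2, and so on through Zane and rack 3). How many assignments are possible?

11

Let Aᵢ (for i ∈ {1, 2, 3}) be the placements that put person i in their forbidden rack. Any j of these fix j positions, leaving (4−j)! ways to fill the rest, and there are C(3,j) ways to pick which j.
By inclusion–exclusion, the number of valid placements is Σ_{j=0}^{3} (−1)^j C(3,j)·(4−j)!.
Computing: 24 − 18 + 6 − 1 = 11.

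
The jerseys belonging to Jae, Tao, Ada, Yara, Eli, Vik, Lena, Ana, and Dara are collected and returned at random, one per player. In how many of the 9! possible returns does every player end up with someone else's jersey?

133496

Let Aᵢ be the assignments in which player i gets their old jersey. We want the size of the complement of A₁∪…∪A_9.
By inclusion–exclusion this is Σ_{j=0}^{9} (−1)^j C(9,j)·(9−j)!.
Computing: 362880 − 362880 + 181440 − 60480 + 15120 − 3024 + 504 − 72 + 9 − 1 = 133496.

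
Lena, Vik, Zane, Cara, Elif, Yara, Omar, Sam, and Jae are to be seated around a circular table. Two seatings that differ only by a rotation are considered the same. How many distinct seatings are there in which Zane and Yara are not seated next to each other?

All circular seatings of 9 people number (8)! = 40320.
Seatings with Zane beside Yara: treat them as a block with 2 internal orders, giving 2 × (7)! = 10080.
Subtracting, 40320 − 10080 = 30240.

30240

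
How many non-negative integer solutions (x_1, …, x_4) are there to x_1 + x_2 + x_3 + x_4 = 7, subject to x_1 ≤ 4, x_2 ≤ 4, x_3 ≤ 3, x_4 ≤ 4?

70

By stars and bars, unrestricted non-negative solutions to x_1+…+x_4 = 7 number C(7+3,3) = 120.
Subtract solutions that violate a single cap (substitute x_i' = x_i − (cap_i+1)): x_1 ≥ 5 gives C(5,3) = 10; x_2 ≥ 5 gives C(5,3) = 10; x_3 ≥ 4 gives C(6,3) = 20; x_4 ≥ 5 gives C(5,3) = 10. Together 50.
No two caps can be exceeded simultaneously, so the pair terms are all 0.
By inclusion–exclusion the count is 120 − 50 + 0 = 70.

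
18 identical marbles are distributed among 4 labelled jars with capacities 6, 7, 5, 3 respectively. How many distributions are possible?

20

Ignoring the caps, the number of non-negative solutions to x_1+…+x_4 = 18 is C(21,3) = 1330.
Subtract solutions that violate a single cap (substitute x_i' = x_i − (cap_i+1)): x_1 ≥ 7 gives C(14,3) = 364; x_2 ≥ 8 gives C(13,3) = 286; x_3 ≥ 6 gives C(15,3) = 455; x_4 ≥ 4 gives C(17,3) = 680. Together 1785.
Add back pairs where two caps are both exceeded: 20 + 56 + 120 + 35 + 84 + 165 = 480.
Subtract triples: 0 + 0 + 4 + 1 = 5.
By inclusion–exclusion the count is 1330 − 1785 + 480 − 5 = 20.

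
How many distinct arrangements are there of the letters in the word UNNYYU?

The 6 letters of UNNYYU have repeats: N appearing twice, U appearing twice, and Y appearing twice.
Dividing 6! = 720 by 2!·2!·2! = 8 for the repeated letters gives 90.

90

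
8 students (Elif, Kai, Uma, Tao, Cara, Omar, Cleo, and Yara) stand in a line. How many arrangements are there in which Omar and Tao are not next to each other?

30240

Of the 8! = 40320 arrangements, those with Omar and Tao adjacent number 2 × 7! = 10080 (treat the pair as a block with 2 internal orders).
Complementary counting: 40320 − 10080 = 30240.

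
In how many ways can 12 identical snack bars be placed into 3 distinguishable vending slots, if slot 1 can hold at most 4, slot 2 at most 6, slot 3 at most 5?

Ignoring the caps, the number of non-negative solutions to x_1+…+x_3 = 12 is C(14,2) = 91.
Subtract solutions that violate a single cap (substitute x_i' = x_i − (cap_i+1)): x_1 ≥ 5 gives C(9,2) = 36; x_2 ≥ 7 gives C(7,2) = 21; x_3 ≥ 6 gives C(8,2) = 28. Together 85.
Add back pairs where two caps are both exceeded: 1 + 3 + 0 = 4.
By inclusion–exclusion the count is 91 − 85 + 4 = 10.

10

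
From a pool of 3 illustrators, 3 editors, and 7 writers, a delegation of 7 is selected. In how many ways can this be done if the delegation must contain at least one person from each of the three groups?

1477

With no constraint there are C(13,7) = 1716 possible selections.
Subtract selections that omit an entire group: no illustrators → C(10,7) = 120; no editors → C(10,7) = 120; no writers → C(6,7) = 0.
Add back selections omitting two groups (i.e. drawn from a single group): C(3,7) + C(3,7) + C(7,7) = 1.
By inclusion–exclusion: 1716 − 240 + 1 = 1477.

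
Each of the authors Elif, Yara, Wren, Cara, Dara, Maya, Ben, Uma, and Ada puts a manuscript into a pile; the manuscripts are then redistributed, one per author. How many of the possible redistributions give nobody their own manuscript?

133496

This is the derangement count D_9: permutations of 9 items with no fixed point.
By inclusion–exclusion this is Σ_{j=0}^{9} (−1)^j C(9,j)·(9−j)!.
Computing: 362880 − 362880 + 181440 − 60480 + 15120 − 3024 + 504 − 72 + 9 − 1 = 133496.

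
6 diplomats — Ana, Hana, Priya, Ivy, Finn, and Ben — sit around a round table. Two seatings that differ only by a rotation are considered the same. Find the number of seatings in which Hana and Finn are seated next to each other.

Treat {Hana, Finn} as one unit (2 internal orders) and seat the resulting 5 units around the table: (4)! circular arrangements.
So 2 × (4)! = 2 × 24 = 48.

48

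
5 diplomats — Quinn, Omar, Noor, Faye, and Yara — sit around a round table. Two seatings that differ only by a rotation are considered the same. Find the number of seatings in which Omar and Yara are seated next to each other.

12

Glue Omar and Yara into a block (2 internal orders). Seating 4 units around a circle gives (3)! arrangements.
So 2 × (3)! = 2 × 6 = 12.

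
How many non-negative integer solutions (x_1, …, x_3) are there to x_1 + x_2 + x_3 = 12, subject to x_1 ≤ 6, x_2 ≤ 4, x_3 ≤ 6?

15

Without the upper bounds there are C(14,2) = 91 ways to split 12 among 3 variables.
Subtract solutions that violate a single cap (substitute x_i' = x_i − (cap_i+1)): x_1 ≥ 7 gives C(7,2) = 21; x_2 ≥ 5 gives C(9,2) = 36; x_3 ≥ 7 gives C(7,2) = 21. Together 78.
Add back pairs where two caps are both exceeded: 1 + 0 + 1 = 2.
By inclusion–exclusion the count is 91 − 78 + 2 = 15.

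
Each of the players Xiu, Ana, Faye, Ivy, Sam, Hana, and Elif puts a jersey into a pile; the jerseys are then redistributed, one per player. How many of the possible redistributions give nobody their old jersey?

This is the derangement count D_7: permutations of 7 items with no fixed point.
By inclusion–exclusion this is Σ_{j=0}^{7} (−1)^j C(7,j)·(7−j)!.
Computing: 5040 − 5040 + 2520 − 840 + 210 − 42 + 7 − 1 = 1854.

1854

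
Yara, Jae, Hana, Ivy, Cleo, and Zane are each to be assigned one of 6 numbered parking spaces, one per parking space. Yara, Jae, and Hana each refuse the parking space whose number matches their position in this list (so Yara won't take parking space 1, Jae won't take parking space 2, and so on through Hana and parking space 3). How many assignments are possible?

426

Let Aᵢ (for i ∈ {1, 2, 3}) be the placements that put person i in their forbidden parking space. Any j of these fix j positions, leaving (6−j)! ways to fill the rest, and there are C(3,j) ways to pick which j.
By inclusion–exclusion, the number of valid placements is Σ_{j=0}^{3} (−1)^j C(3,j)·(6−j)!.
Computing: 720 − 360 + 72 − 6 = 426.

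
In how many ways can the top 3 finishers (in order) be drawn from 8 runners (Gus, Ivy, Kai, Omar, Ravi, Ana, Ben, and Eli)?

There are 8 choices for 1st place, 7 for 2nd, and 6 for 3rd.
That gives 8 × 7 × 6 = 336.

336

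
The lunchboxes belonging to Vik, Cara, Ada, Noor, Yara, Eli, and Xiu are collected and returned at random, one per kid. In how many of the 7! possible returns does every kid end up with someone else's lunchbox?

1854

Count assignments avoiding every fixed point. For any j of the 7 kids fixed to their own lunchbox, the other 7−j can be arranged in (7−j)! ways.
By inclusion–exclusion this is Σ_{j=0}^{7} (−1)^j C(7,j)·(7−j)!.
Computing: 5040 − 5040 + 2520 − 840 + 210 − 42 + 7 − 1 = 1854.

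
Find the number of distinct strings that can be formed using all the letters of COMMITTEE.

45360

Letter multiplicities in COMMITTEE: C×1, E×2, I×1, M×2, O×1, T×2.
Dividing 9! = 362880 by 2!·2!·2! = 8 for the repeated letters gives 45360.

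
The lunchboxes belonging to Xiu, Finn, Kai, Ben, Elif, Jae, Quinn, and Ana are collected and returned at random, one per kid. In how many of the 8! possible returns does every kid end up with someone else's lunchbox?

14833

This is the derangement count D_8: permutations of 8 items with no fixed point.
By inclusion–exclusion this is Σ_{j=0}^{8} (−1)^j C(8,j)·(8−j)!.
Computing: 40320 − 40320 + 20160 − 6720 + 1680 − 336 + 56 − 8 + 1 = 14833.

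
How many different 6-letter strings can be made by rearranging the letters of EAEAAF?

Letter multiplicities in EAEAAF: A×3, E×2, F×1.
The number of distinct arrangements is 6!/(3!·2!) = 720/12 = 60.

60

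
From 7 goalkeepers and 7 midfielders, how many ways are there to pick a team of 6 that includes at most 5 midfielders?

Split by how many midfielders are chosen (0 through 5).
Sum: C(7,0)·C(7,6) + C(7,1)·C(7,5) + C(7,2)·C(7,4) + C(7,3)·C(7,3) + C(7,4)·C(7,2) + C(7,5)·C(7,1) = 7 + 147 + 735 + 1225 + 735 + 147 = 2996.

2996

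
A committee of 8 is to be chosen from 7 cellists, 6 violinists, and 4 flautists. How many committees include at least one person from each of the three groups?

22813

Total 8-person selections from all 17: C(17,8) = 24310.
Subtract selections that omit an entire group: no cellists → C(10,8) = 45; no violinists → C(11,8) = 165; no flautists → C(13,8) = 1287.
Add back selections omitting two groups (i.e. drawn from a single group): C(7,8) + C(6,8) + C(4,8) = 0.
By inclusion–exclusion: 24310 − 1497 + 0 = 22813.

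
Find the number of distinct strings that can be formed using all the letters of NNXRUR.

180

Letter multiplicities in NNXRUR: N×2, R×2, U×1, X×1.
Dividing 6! = 720 by 2!·2! = 4 for the repeated letters gives 180.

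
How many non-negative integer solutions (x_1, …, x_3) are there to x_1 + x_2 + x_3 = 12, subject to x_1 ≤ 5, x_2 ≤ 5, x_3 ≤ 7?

Ignoring the caps, the number of non-negative solutions to x_1+…+x_3 = 12 is C(14,2) = 91.
Subtract solutions that violate a single cap (substitute x_i' = x_i − (cap_i+1)): x_1 ≥ 6 gives C(8,2) = 28; x_2 ≥ 6 gives C(8,2) = 28; x_3 ≥ 8 gives C(6,2) = 15. Together 71.
Add back pairs where two caps are both exceeded: 1 + 0 + 0 = 1.
By inclusion–exclusion the count is 91 − 71 + 1 = 21.

21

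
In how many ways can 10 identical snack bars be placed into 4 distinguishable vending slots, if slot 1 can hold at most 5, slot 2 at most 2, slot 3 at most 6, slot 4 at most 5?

85

Ignoring the caps, the number of non-negative solutions to x_1+…+x_4 = 10 is C(13,3) = 286.
Subtract solutions that violate a single cap (substitute x_i' = x_i − (cap_i+1)): x_1 ≥ 6 gives C(7,3) = 35; x_2 ≥ 3 gives C(10,3) = 120; x_3 ≥ 7 gives C(6,3) = 20; x_4 ≥ 6 gives C(7,3) = 35. Together 210.
Add back pairs where two caps are both exceeded: 4 + 0 + 0 + 1 + 4 + 0 = 9.
By inclusion–exclusion the count is 286 − 210 + 9 = 85.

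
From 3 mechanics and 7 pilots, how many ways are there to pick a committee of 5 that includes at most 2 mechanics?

Split by how many mechanics are chosen (0 through 2).
Sum: C(3,0)·C(7,5) + C(3,1)·C(7,4) + C(3,2)·C(7,3) = 21 + 105 + 105 = 231.

231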